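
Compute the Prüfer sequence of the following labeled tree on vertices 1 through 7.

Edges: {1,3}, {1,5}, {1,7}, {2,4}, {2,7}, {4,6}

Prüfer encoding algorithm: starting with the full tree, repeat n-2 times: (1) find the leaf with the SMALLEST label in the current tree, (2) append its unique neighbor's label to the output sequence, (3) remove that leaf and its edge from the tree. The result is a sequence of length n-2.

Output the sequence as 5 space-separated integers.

Answer: 1 1 7 4 2

Derivation:
Step 1: leaves = {3,5,6}. Remove smallest leaf 3, emit neighbor 1.
Step 2: leaves = {5,6}. Remove smallest leaf 5, emit neighbor 1.
Step 3: leaves = {1,6}. Remove smallest leaf 1, emit neighbor 7.
Step 4: leaves = {6,7}. Remove smallest leaf 6, emit neighbor 4.
Step 5: leaves = {4,7}. Remove smallest leaf 4, emit neighbor 2.
Done: 2 vertices remain (2, 7). Sequence = [1 1 7 4 2]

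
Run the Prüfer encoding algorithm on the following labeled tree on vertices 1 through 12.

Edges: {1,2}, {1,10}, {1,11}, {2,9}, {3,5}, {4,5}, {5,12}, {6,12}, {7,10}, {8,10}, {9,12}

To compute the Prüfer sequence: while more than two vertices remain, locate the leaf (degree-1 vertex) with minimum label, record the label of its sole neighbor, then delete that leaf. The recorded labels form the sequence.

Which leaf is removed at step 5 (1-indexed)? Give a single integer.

Answer: 7

Derivation:
Step 1: current leaves = {3,4,6,7,8,11}. Remove leaf 3 (neighbor: 5).
Step 2: current leaves = {4,6,7,8,11}. Remove leaf 4 (neighbor: 5).
Step 3: current leaves = {5,6,7,8,11}. Remove leaf 5 (neighbor: 12).
Step 4: current leaves = {6,7,8,11}. Remove leaf 6 (neighbor: 12).
Step 5: current leaves = {7,8,11,12}. Remove leaf 7 (neighbor: 10).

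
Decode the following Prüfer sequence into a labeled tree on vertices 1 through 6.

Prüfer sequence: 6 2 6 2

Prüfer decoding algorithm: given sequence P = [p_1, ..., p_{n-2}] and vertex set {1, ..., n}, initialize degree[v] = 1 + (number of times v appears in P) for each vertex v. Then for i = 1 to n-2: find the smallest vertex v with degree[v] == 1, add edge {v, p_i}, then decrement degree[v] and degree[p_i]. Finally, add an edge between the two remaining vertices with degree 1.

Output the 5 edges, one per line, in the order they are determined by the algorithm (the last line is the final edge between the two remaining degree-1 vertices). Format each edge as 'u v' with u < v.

Initial degrees: {1:1, 2:3, 3:1, 4:1, 5:1, 6:3}
Step 1: smallest deg-1 vertex = 1, p_1 = 6. Add edge {1,6}. Now deg[1]=0, deg[6]=2.
Step 2: smallest deg-1 vertex = 3, p_2 = 2. Add edge {2,3}. Now deg[3]=0, deg[2]=2.
Step 3: smallest deg-1 vertex = 4, p_3 = 6. Add edge {4,6}. Now deg[4]=0, deg[6]=1.
Step 4: smallest deg-1 vertex = 5, p_4 = 2. Add edge {2,5}. Now deg[5]=0, deg[2]=1.
Final: two remaining deg-1 vertices are 2, 6. Add edge {2,6}.

Answer: 1 6
2 3
4 6
2 5
2 6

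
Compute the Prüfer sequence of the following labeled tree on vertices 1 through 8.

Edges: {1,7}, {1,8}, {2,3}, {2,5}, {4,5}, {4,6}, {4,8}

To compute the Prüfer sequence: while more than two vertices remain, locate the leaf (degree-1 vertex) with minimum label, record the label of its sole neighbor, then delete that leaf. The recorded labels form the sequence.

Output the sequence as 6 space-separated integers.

Step 1: leaves = {3,6,7}. Remove smallest leaf 3, emit neighbor 2.
Step 2: leaves = {2,6,7}. Remove smallest leaf 2, emit neighbor 5.
Step 3: leaves = {5,6,7}. Remove smallest leaf 5, emit neighbor 4.
Step 4: leaves = {6,7}. Remove smallest leaf 6, emit neighbor 4.
Step 5: leaves = {4,7}. Remove smallest leaf 4, emit neighbor 8.
Step 6: leaves = {7,8}. Remove smallest leaf 7, emit neighbor 1.
Done: 2 vertices remain (1, 8). Sequence = [2 5 4 4 8 1]

Answer: 2 5 4 4 8 1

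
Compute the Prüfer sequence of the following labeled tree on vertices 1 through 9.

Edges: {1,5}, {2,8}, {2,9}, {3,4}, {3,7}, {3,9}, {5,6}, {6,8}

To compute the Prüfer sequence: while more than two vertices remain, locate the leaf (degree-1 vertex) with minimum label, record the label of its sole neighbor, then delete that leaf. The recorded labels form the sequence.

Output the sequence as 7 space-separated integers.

Answer: 5 3 6 8 3 9 2

Derivation:
Step 1: leaves = {1,4,7}. Remove smallest leaf 1, emit neighbor 5.
Step 2: leaves = {4,5,7}. Remove smallest leaf 4, emit neighbor 3.
Step 3: leaves = {5,7}. Remove smallest leaf 5, emit neighbor 6.
Step 4: leaves = {6,7}. Remove smallest leaf 6, emit neighbor 8.
Step 5: leaves = {7,8}. Remove smallest leaf 7, emit neighbor 3.
Step 6: leaves = {3,8}. Remove smallest leaf 3, emit neighbor 9.
Step 7: leaves = {8,9}. Remove smallest leaf 8, emit neighbor 2.
Done: 2 vertices remain (2, 9). Sequence = [5 3 6 8 3 9 2]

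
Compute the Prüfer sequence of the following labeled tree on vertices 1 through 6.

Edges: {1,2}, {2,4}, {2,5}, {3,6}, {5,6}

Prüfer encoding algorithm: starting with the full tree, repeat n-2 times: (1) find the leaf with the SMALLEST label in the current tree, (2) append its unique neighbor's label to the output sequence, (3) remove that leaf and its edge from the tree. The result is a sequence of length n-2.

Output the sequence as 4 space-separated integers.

Step 1: leaves = {1,3,4}. Remove smallest leaf 1, emit neighbor 2.
Step 2: leaves = {3,4}. Remove smallest leaf 3, emit neighbor 6.
Step 3: leaves = {4,6}. Remove smallest leaf 4, emit neighbor 2.
Step 4: leaves = {2,6}. Remove smallest leaf 2, emit neighbor 5.
Done: 2 vertices remain (5, 6). Sequence = [2 6 2 5]

Answer: 2 6 2 5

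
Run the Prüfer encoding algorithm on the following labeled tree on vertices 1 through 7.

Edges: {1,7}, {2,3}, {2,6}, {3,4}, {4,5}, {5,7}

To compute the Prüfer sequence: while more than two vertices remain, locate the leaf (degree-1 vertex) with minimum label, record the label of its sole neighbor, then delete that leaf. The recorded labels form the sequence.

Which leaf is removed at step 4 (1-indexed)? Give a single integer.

Step 1: current leaves = {1,6}. Remove leaf 1 (neighbor: 7).
Step 2: current leaves = {6,7}. Remove leaf 6 (neighbor: 2).
Step 3: current leaves = {2,7}. Remove leaf 2 (neighbor: 3).
Step 4: current leaves = {3,7}. Remove leaf 3 (neighbor: 4).

Answer: 3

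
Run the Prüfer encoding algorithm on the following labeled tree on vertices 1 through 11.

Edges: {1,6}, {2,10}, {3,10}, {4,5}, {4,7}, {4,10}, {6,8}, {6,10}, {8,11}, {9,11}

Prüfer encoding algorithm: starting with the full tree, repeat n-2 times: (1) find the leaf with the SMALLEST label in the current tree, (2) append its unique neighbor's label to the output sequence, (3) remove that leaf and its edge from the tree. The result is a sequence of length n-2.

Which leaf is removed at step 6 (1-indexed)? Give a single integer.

Step 1: current leaves = {1,2,3,5,7,9}. Remove leaf 1 (neighbor: 6).
Step 2: current leaves = {2,3,5,7,9}. Remove leaf 2 (neighbor: 10).
Step 3: current leaves = {3,5,7,9}. Remove leaf 3 (neighbor: 10).
Step 4: current leaves = {5,7,9}. Remove leaf 5 (neighbor: 4).
Step 5: current leaves = {7,9}. Remove leaf 7 (neighbor: 4).
Step 6: current leaves = {4,9}. Remove leaf 4 (neighbor: 10).

Answer: 4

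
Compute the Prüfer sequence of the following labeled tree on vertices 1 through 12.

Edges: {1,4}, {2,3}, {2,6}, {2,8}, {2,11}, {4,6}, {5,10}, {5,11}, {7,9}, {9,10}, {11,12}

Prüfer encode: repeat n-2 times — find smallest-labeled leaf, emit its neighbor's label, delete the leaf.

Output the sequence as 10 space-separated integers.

Answer: 4 2 6 2 9 2 11 10 5 11

Derivation:
Step 1: leaves = {1,3,7,8,12}. Remove smallest leaf 1, emit neighbor 4.
Step 2: leaves = {3,4,7,8,12}. Remove smallest leaf 3, emit neighbor 2.
Step 3: leaves = {4,7,8,12}. Remove smallest leaf 4, emit neighbor 6.
Step 4: leaves = {6,7,8,12}. Remove smallest leaf 6, emit neighbor 2.
Step 5: leaves = {7,8,12}. Remove smallest leaf 7, emit neighbor 9.
Step 6: leaves = {8,9,12}. Remove smallest leaf 8, emit neighbor 2.
Step 7: leaves = {2,9,12}. Remove smallest leaf 2, emit neighbor 11.
Step 8: leaves = {9,12}. Remove smallest leaf 9, emit neighbor 10.
Step 9: leaves = {10,12}. Remove smallest leaf 10, emit neighbor 5.
Step 10: leaves = {5,12}. Remove smallest leaf 5, emit neighbor 11.
Done: 2 vertices remain (11, 12). Sequence = [4 2 6 2 9 2 11 10 5 11]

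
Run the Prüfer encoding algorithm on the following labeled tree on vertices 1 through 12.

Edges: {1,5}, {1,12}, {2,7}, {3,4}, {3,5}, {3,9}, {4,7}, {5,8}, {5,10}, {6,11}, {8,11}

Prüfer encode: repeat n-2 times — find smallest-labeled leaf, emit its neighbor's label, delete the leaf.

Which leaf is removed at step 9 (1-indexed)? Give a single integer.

Step 1: current leaves = {2,6,9,10,12}. Remove leaf 2 (neighbor: 7).
Step 2: current leaves = {6,7,9,10,12}. Remove leaf 6 (neighbor: 11).
Step 3: current leaves = {7,9,10,11,12}. Remove leaf 7 (neighbor: 4).
Step 4: current leaves = {4,9,10,11,12}. Remove leaf 4 (neighbor: 3).
Step 5: current leaves = {9,10,11,12}. Remove leaf 9 (neighbor: 3).
Step 6: current leaves = {3,10,11,12}. Remove leaf 3 (neighbor: 5).
Step 7: current leaves = {10,11,12}. Remove leaf 10 (neighbor: 5).
Step 8: current leaves = {11,12}. Remove leaf 11 (neighbor: 8).
Step 9: current leaves = {8,12}. Remove leaf 8 (neighbor: 5).

Answer: 8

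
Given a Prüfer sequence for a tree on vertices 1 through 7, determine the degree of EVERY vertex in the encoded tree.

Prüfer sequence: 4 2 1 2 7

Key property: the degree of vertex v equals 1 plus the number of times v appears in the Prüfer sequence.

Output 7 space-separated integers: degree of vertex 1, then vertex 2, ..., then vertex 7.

Answer: 2 3 1 2 1 1 2

Derivation:
p_1 = 4: count[4] becomes 1
p_2 = 2: count[2] becomes 1
p_3 = 1: count[1] becomes 1
p_4 = 2: count[2] becomes 2
p_5 = 7: count[7] becomes 1
Degrees (1 + count): deg[1]=1+1=2, deg[2]=1+2=3, deg[3]=1+0=1, deg[4]=1+1=2, deg[5]=1+0=1, deg[6]=1+0=1, deg[7]=1+1=2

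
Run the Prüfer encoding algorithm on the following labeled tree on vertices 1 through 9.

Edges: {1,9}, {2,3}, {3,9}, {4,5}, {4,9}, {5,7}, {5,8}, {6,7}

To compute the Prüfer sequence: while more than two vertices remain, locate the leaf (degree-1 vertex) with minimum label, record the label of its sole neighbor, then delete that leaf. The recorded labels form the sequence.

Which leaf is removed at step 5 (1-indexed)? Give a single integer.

Answer: 7

Derivation:
Step 1: current leaves = {1,2,6,8}. Remove leaf 1 (neighbor: 9).
Step 2: current leaves = {2,6,8}. Remove leaf 2 (neighbor: 3).
Step 3: current leaves = {3,6,8}. Remove leaf 3 (neighbor: 9).
Step 4: current leaves = {6,8,9}. Remove leaf 6 (neighbor: 7).
Step 5: current leaves = {7,8,9}. Remove leaf 7 (neighbor: 5).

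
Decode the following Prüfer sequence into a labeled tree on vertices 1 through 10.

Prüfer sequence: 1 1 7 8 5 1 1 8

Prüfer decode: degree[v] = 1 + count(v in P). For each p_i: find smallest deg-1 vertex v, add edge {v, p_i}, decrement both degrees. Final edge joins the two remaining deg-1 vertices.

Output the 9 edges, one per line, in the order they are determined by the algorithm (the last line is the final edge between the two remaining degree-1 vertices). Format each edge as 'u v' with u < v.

Initial degrees: {1:5, 2:1, 3:1, 4:1, 5:2, 6:1, 7:2, 8:3, 9:1, 10:1}
Step 1: smallest deg-1 vertex = 2, p_1 = 1. Add edge {1,2}. Now deg[2]=0, deg[1]=4.
Step 2: smallest deg-1 vertex = 3, p_2 = 1. Add edge {1,3}. Now deg[3]=0, deg[1]=3.
Step 3: smallest deg-1 vertex = 4, p_3 = 7. Add edge {4,7}. Now deg[4]=0, deg[7]=1.
Step 4: smallest deg-1 vertex = 6, p_4 = 8. Add edge {6,8}. Now deg[6]=0, deg[8]=2.
Step 5: smallest deg-1 vertex = 7, p_5 = 5. Add edge {5,7}. Now deg[7]=0, deg[5]=1.
Step 6: smallest deg-1 vertex = 5, p_6 = 1. Add edge {1,5}. Now deg[5]=0, deg[1]=2.
Step 7: smallest deg-1 vertex = 9, p_7 = 1. Add edge {1,9}. Now deg[9]=0, deg[1]=1.
Step 8: smallest deg-1 vertex = 1, p_8 = 8. Add edge {1,8}. Now deg[1]=0, deg[8]=1.
Final: two remaining deg-1 vertices are 8, 10. Add edge {8,10}.

Answer: 1 2
1 3
4 7
6 8
5 7
1 5
1 9
1 8
8 10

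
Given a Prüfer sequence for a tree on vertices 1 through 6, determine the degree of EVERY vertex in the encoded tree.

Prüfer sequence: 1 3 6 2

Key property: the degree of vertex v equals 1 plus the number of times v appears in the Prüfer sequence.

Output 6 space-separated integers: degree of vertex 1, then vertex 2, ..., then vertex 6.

Answer: 2 2 2 1 1 2

Derivation:
p_1 = 1: count[1] becomes 1
p_2 = 3: count[3] becomes 1
p_3 = 6: count[6] becomes 1
p_4 = 2: count[2] becomes 1
Degrees (1 + count): deg[1]=1+1=2, deg[2]=1+1=2, deg[3]=1+1=2, deg[4]=1+0=1, deg[5]=1+0=1, deg[6]=1+1=2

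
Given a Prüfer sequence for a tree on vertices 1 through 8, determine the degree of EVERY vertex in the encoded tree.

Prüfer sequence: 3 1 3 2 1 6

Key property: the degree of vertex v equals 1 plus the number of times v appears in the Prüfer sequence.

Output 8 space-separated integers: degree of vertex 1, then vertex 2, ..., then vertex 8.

Answer: 3 2 3 1 1 2 1 1

Derivation:
p_1 = 3: count[3] becomes 1
p_2 = 1: count[1] becomes 1
p_3 = 3: count[3] becomes 2
p_4 = 2: count[2] becomes 1
p_5 = 1: count[1] becomes 2
p_6 = 6: count[6] becomes 1
Degrees (1 + count): deg[1]=1+2=3, deg[2]=1+1=2, deg[3]=1+2=3, deg[4]=1+0=1, deg[5]=1+0=1, deg[6]=1+1=2, deg[7]=1+0=1, deg[8]=1+0=1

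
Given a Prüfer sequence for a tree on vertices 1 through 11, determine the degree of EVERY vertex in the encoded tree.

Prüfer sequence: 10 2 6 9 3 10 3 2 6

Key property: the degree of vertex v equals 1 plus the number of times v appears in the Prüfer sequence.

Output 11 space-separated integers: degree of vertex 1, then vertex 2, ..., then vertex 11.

p_1 = 10: count[10] becomes 1
p_2 = 2: count[2] becomes 1
p_3 = 6: count[6] becomes 1
p_4 = 9: count[9] becomes 1
p_5 = 3: count[3] becomes 1
p_6 = 10: count[10] becomes 2
p_7 = 3: count[3] becomes 2
p_8 = 2: count[2] becomes 2
p_9 = 6: count[6] becomes 2
Degrees (1 + count): deg[1]=1+0=1, deg[2]=1+2=3, deg[3]=1+2=3, deg[4]=1+0=1, deg[5]=1+0=1, deg[6]=1+2=3, deg[7]=1+0=1, deg[8]=1+0=1, deg[9]=1+1=2, deg[10]=1+2=3, deg[11]=1+0=1

Answer: 1 3 3 1 1 3 1 1 2 3 1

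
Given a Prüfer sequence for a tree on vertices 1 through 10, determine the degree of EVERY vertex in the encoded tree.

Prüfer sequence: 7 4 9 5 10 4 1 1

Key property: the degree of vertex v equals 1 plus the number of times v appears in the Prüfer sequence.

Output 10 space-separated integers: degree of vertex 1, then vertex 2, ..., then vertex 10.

Answer: 3 1 1 3 2 1 2 1 2 2

Derivation:
p_1 = 7: count[7] becomes 1
p_2 = 4: count[4] becomes 1
p_3 = 9: count[9] becomes 1
p_4 = 5: count[5] becomes 1
p_5 = 10: count[10] becomes 1
p_6 = 4: count[4] becomes 2
p_7 = 1: count[1] becomes 1
p_8 = 1: count[1] becomes 2
Degrees (1 + count): deg[1]=1+2=3, deg[2]=1+0=1, deg[3]=1+0=1, deg[4]=1+2=3, deg[5]=1+1=2, deg[6]=1+0=1, deg[7]=1+1=2, deg[8]=1+0=1, deg[9]=1+1=2, deg[10]=1+1=2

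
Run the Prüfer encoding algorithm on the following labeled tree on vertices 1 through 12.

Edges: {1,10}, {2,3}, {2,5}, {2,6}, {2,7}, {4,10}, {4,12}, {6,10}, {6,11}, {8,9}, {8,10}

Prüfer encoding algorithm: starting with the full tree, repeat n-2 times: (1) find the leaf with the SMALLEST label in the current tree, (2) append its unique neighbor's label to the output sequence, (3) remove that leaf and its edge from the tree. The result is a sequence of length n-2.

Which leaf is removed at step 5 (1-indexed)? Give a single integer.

Answer: 2

Derivation:
Step 1: current leaves = {1,3,5,7,9,11,12}. Remove leaf 1 (neighbor: 10).
Step 2: current leaves = {3,5,7,9,11,12}. Remove leaf 3 (neighbor: 2).
Step 3: current leaves = {5,7,9,11,12}. Remove leaf 5 (neighbor: 2).
Step 4: current leaves = {7,9,11,12}. Remove leaf 7 (neighbor: 2).
Step 5: current leaves = {2,9,11,12}. Remove leaf 2 (neighbor: 6).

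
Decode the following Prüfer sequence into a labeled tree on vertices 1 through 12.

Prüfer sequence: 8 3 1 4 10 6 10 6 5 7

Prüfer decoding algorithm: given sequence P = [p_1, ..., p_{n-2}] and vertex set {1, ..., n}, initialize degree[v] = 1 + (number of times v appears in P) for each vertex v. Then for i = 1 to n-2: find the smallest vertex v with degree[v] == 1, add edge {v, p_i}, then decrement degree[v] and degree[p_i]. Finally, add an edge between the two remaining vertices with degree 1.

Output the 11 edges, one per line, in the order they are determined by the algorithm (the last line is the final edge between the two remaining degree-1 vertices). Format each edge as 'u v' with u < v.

Answer: 2 8
3 8
1 3
1 4
4 10
6 9
10 11
6 10
5 6
5 7
7 12

Derivation:
Initial degrees: {1:2, 2:1, 3:2, 4:2, 5:2, 6:3, 7:2, 8:2, 9:1, 10:3, 11:1, 12:1}
Step 1: smallest deg-1 vertex = 2, p_1 = 8. Add edge {2,8}. Now deg[2]=0, deg[8]=1.
Step 2: smallest deg-1 vertex = 8, p_2 = 3. Add edge {3,8}. Now deg[8]=0, deg[3]=1.
Step 3: smallest deg-1 vertex = 3, p_3 = 1. Add edge {1,3}. Now deg[3]=0, deg[1]=1.
Step 4: smallest deg-1 vertex = 1, p_4 = 4. Add edge {1,4}. Now deg[1]=0, deg[4]=1.
Step 5: smallest deg-1 vertex = 4, p_5 = 10. Add edge {4,10}. Now deg[4]=0, deg[10]=2.
Step 6: smallest deg-1 vertex = 9, p_6 = 6. Add edge {6,9}. Now deg[9]=0, deg[6]=2.
Step 7: smallest deg-1 vertex = 11, p_7 = 10. Add edge {10,11}. Now deg[11]=0, deg[10]=1.
Step 8: smallest deg-1 vertex = 10, p_8 = 6. Add edge {6,10}. Now deg[10]=0, deg[6]=1.
Step 9: smallest deg-1 vertex = 6, p_9 = 5. Add edge {5,6}. Now deg[6]=0, deg[5]=1.
Step 10: smallest deg-1 vertex = 5, p_10 = 7. Add edge {5,7}. Now deg[5]=0, deg[7]=1.
Final: two remaining deg-1 vertices are 7, 12. Add edge {7,12}.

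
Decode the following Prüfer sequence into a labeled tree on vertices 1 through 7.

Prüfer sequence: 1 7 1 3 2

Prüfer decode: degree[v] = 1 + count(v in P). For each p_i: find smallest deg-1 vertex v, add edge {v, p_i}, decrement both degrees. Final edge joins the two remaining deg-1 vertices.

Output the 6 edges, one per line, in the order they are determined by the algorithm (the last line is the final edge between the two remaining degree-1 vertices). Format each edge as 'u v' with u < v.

Initial degrees: {1:3, 2:2, 3:2, 4:1, 5:1, 6:1, 7:2}
Step 1: smallest deg-1 vertex = 4, p_1 = 1. Add edge {1,4}. Now deg[4]=0, deg[1]=2.
Step 2: smallest deg-1 vertex = 5, p_2 = 7. Add edge {5,7}. Now deg[5]=0, deg[7]=1.
Step 3: smallest deg-1 vertex = 6, p_3 = 1. Add edge {1,6}. Now deg[6]=0, deg[1]=1.
Step 4: smallest deg-1 vertex = 1, p_4 = 3. Add edge {1,3}. Now deg[1]=0, deg[3]=1.
Step 5: smallest deg-1 vertex = 3, p_5 = 2. Add edge {2,3}. Now deg[3]=0, deg[2]=1.
Final: two remaining deg-1 vertices are 2, 7. Add edge {2,7}.

Answer: 1 4
5 7
1 6
1 3
2 3
2 7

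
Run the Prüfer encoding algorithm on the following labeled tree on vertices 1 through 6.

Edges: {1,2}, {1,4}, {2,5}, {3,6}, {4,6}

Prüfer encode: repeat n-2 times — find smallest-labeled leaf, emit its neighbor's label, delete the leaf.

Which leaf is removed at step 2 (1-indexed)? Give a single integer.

Step 1: current leaves = {3,5}. Remove leaf 3 (neighbor: 6).
Step 2: current leaves = {5,6}. Remove leaf 5 (neighbor: 2).

Answer: 5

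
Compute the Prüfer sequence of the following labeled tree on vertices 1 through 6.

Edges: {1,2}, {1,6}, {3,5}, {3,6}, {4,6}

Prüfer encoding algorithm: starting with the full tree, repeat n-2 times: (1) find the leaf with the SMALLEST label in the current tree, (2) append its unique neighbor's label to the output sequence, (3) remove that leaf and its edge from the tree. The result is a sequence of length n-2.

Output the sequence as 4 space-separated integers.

Step 1: leaves = {2,4,5}. Remove smallest leaf 2, emit neighbor 1.
Step 2: leaves = {1,4,5}. Remove smallest leaf 1, emit neighbor 6.
Step 3: leaves = {4,5}. Remove smallest leaf 4, emit neighbor 6.
Step 4: leaves = {5,6}. Remove smallest leaf 5, emit neighbor 3.
Done: 2 vertices remain (3, 6). Sequence = [1 6 6 3]

Answer: 1 6 6 3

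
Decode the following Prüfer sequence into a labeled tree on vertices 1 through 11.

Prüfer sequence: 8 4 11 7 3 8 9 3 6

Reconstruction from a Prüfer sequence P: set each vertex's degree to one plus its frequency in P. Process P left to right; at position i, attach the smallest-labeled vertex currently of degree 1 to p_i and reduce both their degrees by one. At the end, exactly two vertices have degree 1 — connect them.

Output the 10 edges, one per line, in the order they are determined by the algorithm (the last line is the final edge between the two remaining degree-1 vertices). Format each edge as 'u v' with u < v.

Initial degrees: {1:1, 2:1, 3:3, 4:2, 5:1, 6:2, 7:2, 8:3, 9:2, 10:1, 11:2}
Step 1: smallest deg-1 vertex = 1, p_1 = 8. Add edge {1,8}. Now deg[1]=0, deg[8]=2.
Step 2: smallest deg-1 vertex = 2, p_2 = 4. Add edge {2,4}. Now deg[2]=0, deg[4]=1.
Step 3: smallest deg-1 vertex = 4, p_3 = 11. Add edge {4,11}. Now deg[4]=0, deg[11]=1.
Step 4: smallest deg-1 vertex = 5, p_4 = 7. Add edge {5,7}. Now deg[5]=0, deg[7]=1.
Step 5: smallest deg-1 vertex = 7, p_5 = 3. Add edge {3,7}. Now deg[7]=0, deg[3]=2.
Step 6: smallest deg-1 vertex = 10, p_6 = 8. Add edge {8,10}. Now deg[10]=0, deg[8]=1.
Step 7: smallest deg-1 vertex = 8, p_7 = 9. Add edge {8,9}. Now deg[8]=0, deg[9]=1.
Step 8: smallest deg-1 vertex = 9, p_8 = 3. Add edge {3,9}. Now deg[9]=0, deg[3]=1.
Step 9: smallest deg-1 vertex = 3, p_9 = 6. Add edge {3,6}. Now deg[3]=0, deg[6]=1.
Final: two remaining deg-1 vertices are 6, 11. Add edge {6,11}.

Answer: 1 8
2 4
4 11
5 7
3 7
8 10
8 9
3 9
3 6
6 11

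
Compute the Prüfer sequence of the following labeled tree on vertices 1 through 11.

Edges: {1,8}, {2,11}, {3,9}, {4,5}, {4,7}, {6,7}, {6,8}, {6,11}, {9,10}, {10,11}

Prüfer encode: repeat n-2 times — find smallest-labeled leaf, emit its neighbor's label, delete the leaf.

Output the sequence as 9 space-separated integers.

Answer: 8 11 9 4 7 6 6 11 10

Derivation:
Step 1: leaves = {1,2,3,5}. Remove smallest leaf 1, emit neighbor 8.
Step 2: leaves = {2,3,5,8}. Remove smallest leaf 2, emit neighbor 11.
Step 3: leaves = {3,5,8}. Remove smallest leaf 3, emit neighbor 9.
Step 4: leaves = {5,8,9}. Remove smallest leaf 5, emit neighbor 4.
Step 5: leaves = {4,8,9}. Remove smallest leaf 4, emit neighbor 7.
Step 6: leaves = {7,8,9}. Remove smallest leaf 7, emit neighbor 6.
Step 7: leaves = {8,9}. Remove smallest leaf 8, emit neighbor 6.
Step 8: leaves = {6,9}. Remove smallest leaf 6, emit neighbor 11.
Step 9: leaves = {9,11}. Remove smallest leaf 9, emit neighbor 10.
Done: 2 vertices remain (10, 11). Sequence = [8 11 9 4 7 6 6 11 10]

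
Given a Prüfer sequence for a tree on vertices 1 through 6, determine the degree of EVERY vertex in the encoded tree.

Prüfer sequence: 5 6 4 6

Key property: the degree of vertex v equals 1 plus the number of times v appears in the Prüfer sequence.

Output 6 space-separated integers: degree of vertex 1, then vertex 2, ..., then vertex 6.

p_1 = 5: count[5] becomes 1
p_2 = 6: count[6] becomes 1
p_3 = 4: count[4] becomes 1
p_4 = 6: count[6] becomes 2
Degrees (1 + count): deg[1]=1+0=1, deg[2]=1+0=1, deg[3]=1+0=1, deg[4]=1+1=2, deg[5]=1+1=2, deg[6]=1+2=3

Answer: 1 1 1 2 2 3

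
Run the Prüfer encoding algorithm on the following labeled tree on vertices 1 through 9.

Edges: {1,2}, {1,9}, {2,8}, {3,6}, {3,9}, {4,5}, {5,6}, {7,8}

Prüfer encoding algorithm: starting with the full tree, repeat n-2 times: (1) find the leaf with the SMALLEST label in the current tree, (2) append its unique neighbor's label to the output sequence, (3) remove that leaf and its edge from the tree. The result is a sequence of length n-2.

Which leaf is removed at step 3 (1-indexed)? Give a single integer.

Answer: 6

Derivation:
Step 1: current leaves = {4,7}. Remove leaf 4 (neighbor: 5).
Step 2: current leaves = {5,7}. Remove leaf 5 (neighbor: 6).
Step 3: current leaves = {6,7}. Remove leaf 6 (neighbor: 3).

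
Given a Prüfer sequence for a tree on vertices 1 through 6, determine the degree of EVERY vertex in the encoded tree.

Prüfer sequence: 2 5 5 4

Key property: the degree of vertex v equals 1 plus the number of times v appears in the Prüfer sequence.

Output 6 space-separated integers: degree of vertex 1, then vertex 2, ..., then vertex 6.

p_1 = 2: count[2] becomes 1
p_2 = 5: count[5] becomes 1
p_3 = 5: count[5] becomes 2
p_4 = 4: count[4] becomes 1
Degrees (1 + count): deg[1]=1+0=1, deg[2]=1+1=2, deg[3]=1+0=1, deg[4]=1+1=2, deg[5]=1+2=3, deg[6]=1+0=1

Answer: 1 2 1 2 3 1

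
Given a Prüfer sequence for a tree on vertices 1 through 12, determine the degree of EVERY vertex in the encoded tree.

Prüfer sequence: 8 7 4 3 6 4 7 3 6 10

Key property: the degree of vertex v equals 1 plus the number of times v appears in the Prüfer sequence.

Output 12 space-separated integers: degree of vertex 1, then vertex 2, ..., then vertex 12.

p_1 = 8: count[8] becomes 1
p_2 = 7: count[7] becomes 1
p_3 = 4: count[4] becomes 1
p_4 = 3: count[3] becomes 1
p_5 = 6: count[6] becomes 1
p_6 = 4: count[4] becomes 2
p_7 = 7: count[7] becomes 2
p_8 = 3: count[3] becomes 2
p_9 = 6: count[6] becomes 2
p_10 = 10: count[10] becomes 1
Degrees (1 + count): deg[1]=1+0=1, deg[2]=1+0=1, deg[3]=1+2=3, deg[4]=1+2=3, deg[5]=1+0=1, deg[6]=1+2=3, deg[7]=1+2=3, deg[8]=1+1=2, deg[9]=1+0=1, deg[10]=1+1=2, deg[11]=1+0=1, deg[12]=1+0=1

Answer: 1 1 3 3 1 3 3 2 1 2 1 1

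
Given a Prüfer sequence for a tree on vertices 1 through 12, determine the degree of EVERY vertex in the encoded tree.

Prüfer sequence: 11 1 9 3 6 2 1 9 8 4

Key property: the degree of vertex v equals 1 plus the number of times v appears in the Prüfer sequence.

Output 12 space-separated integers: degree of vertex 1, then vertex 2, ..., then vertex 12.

Answer: 3 2 2 2 1 2 1 2 3 1 2 1

Derivation:
p_1 = 11: count[11] becomes 1
p_2 = 1: count[1] becomes 1
p_3 = 9: count[9] becomes 1
p_4 = 3: count[3] becomes 1
p_5 = 6: count[6] becomes 1
p_6 = 2: count[2] becomes 1
p_7 = 1: count[1] becomes 2
p_8 = 9: count[9] becomes 2
p_9 = 8: count[8] becomes 1
p_10 = 4: count[4] becomes 1
Degrees (1 + count): deg[1]=1+2=3, deg[2]=1+1=2, deg[3]=1+1=2, deg[4]=1+1=2, deg[5]=1+0=1, deg[6]=1+1=2, deg[7]=1+0=1, deg[8]=1+1=2, deg[9]=1+2=3, deg[10]=1+0=1, deg[11]=1+1=2, deg[12]=1+0=1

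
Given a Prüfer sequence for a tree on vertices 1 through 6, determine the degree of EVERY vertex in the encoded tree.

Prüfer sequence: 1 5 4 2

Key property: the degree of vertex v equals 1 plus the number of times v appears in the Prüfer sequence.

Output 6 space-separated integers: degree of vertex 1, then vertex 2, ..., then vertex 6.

Answer: 2 2 1 2 2 1

Derivation:
p_1 = 1: count[1] becomes 1
p_2 = 5: count[5] becomes 1
p_3 = 4: count[4] becomes 1
p_4 = 2: count[2] becomes 1
Degrees (1 + count): deg[1]=1+1=2, deg[2]=1+1=2, deg[3]=1+0=1, deg[4]=1+1=2, deg[5]=1+1=2, deg[6]=1+0=1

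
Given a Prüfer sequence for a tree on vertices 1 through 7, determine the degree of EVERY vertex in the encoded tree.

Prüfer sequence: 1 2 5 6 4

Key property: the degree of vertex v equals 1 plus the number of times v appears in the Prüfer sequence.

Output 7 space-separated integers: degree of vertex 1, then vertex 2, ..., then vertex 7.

p_1 = 1: count[1] becomes 1
p_2 = 2: count[2] becomes 1
p_3 = 5: count[5] becomes 1
p_4 = 6: count[6] becomes 1
p_5 = 4: count[4] becomes 1
Degrees (1 + count): deg[1]=1+1=2, deg[2]=1+1=2, deg[3]=1+0=1, deg[4]=1+1=2, deg[5]=1+1=2, deg[6]=1+1=2, deg[7]=1+0=1

Answer: 2 2 1 2 2 2 1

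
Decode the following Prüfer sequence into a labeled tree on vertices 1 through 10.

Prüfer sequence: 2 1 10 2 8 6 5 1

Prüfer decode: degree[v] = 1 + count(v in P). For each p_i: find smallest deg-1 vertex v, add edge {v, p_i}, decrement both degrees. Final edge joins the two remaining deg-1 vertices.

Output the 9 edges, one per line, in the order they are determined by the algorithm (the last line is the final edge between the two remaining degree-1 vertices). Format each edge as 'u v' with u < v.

Answer: 2 3
1 4
7 10
2 9
2 8
6 8
5 6
1 5
1 10

Derivation:
Initial degrees: {1:3, 2:3, 3:1, 4:1, 5:2, 6:2, 7:1, 8:2, 9:1, 10:2}
Step 1: smallest deg-1 vertex = 3, p_1 = 2. Add edge {2,3}. Now deg[3]=0, deg[2]=2.
Step 2: smallest deg-1 vertex = 4, p_2 = 1. Add edge {1,4}. Now deg[4]=0, deg[1]=2.
Step 3: smallest deg-1 vertex = 7, p_3 = 10. Add edge {7,10}. Now deg[7]=0, deg[10]=1.
Step 4: smallest deg-1 vertex = 9, p_4 = 2. Add edge {2,9}. Now deg[9]=0, deg[2]=1.
Step 5: smallest deg-1 vertex = 2, p_5 = 8. Add edge {2,8}. Now deg[2]=0, deg[8]=1.
Step 6: smallest deg-1 vertex = 8, p_6 = 6. Add edge {6,8}. Now deg[8]=0, deg[6]=1.
Step 7: smallest deg-1 vertex = 6, p_7 = 5. Add edge {5,6}. Now deg[6]=0, deg[5]=1.
Step 8: smallest deg-1 vertex = 5, p_8 = 1. Add edge {1,5}. Now deg[5]=0, deg[1]=1.
Final: two remaining deg-1 vertices are 1, 10. Add edge {1,10}.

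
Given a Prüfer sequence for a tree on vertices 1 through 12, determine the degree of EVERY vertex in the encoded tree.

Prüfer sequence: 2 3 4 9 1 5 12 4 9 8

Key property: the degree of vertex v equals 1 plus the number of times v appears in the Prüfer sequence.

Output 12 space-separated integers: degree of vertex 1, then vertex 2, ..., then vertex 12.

Answer: 2 2 2 3 2 1 1 2 3 1 1 2

Derivation:
p_1 = 2: count[2] becomes 1
p_2 = 3: count[3] becomes 1
p_3 = 4: count[4] becomes 1
p_4 = 9: count[9] becomes 1
p_5 = 1: count[1] becomes 1
p_6 = 5: count[5] becomes 1
p_7 = 12: count[12] becomes 1
p_8 = 4: count[4] becomes 2
p_9 = 9: count[9] becomes 2
p_10 = 8: count[8] becomes 1
Degrees (1 + count): deg[1]=1+1=2, deg[2]=1+1=2, deg[3]=1+1=2, deg[4]=1+2=3, deg[5]=1+1=2, deg[6]=1+0=1, deg[7]=1+0=1, deg[8]=1+1=2, deg[9]=1+2=3, deg[10]=1+0=1, deg[11]=1+0=1, deg[12]=1+1=2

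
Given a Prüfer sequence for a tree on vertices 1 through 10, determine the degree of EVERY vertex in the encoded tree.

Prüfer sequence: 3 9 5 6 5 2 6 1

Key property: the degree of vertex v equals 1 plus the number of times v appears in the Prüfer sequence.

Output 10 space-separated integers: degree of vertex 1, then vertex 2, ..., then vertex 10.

Answer: 2 2 2 1 3 3 1 1 2 1

Derivation:
p_1 = 3: count[3] becomes 1
p_2 = 9: count[9] becomes 1
p_3 = 5: count[5] becomes 1
p_4 = 6: count[6] becomes 1
p_5 = 5: count[5] becomes 2
p_6 = 2: count[2] becomes 1
p_7 = 6: count[6] becomes 2
p_8 = 1: count[1] becomes 1
Degrees (1 + count): deg[1]=1+1=2, deg[2]=1+1=2, deg[3]=1+1=2, deg[4]=1+0=1, deg[5]=1+2=3, deg[6]=1+2=3, deg[7]=1+0=1, deg[8]=1+0=1, deg[9]=1+1=2, deg[10]=1+0=1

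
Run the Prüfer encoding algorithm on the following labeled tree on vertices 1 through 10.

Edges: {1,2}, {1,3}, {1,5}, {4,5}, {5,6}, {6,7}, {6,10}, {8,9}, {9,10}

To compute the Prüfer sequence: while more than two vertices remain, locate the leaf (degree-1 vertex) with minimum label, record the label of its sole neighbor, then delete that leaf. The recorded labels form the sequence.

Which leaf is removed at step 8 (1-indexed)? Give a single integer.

Answer: 8

Derivation:
Step 1: current leaves = {2,3,4,7,8}. Remove leaf 2 (neighbor: 1).
Step 2: current leaves = {3,4,7,8}. Remove leaf 3 (neighbor: 1).
Step 3: current leaves = {1,4,7,8}. Remove leaf 1 (neighbor: 5).
Step 4: current leaves = {4,7,8}. Remove leaf 4 (neighbor: 5).
Step 5: current leaves = {5,7,8}. Remove leaf 5 (neighbor: 6).
Step 6: current leaves = {7,8}. Remove leaf 7 (neighbor: 6).
Step 7: current leaves = {6,8}. Remove leaf 6 (neighbor: 10).
Step 8: current leaves = {8,10}. Remove leaf 8 (neighbor: 9).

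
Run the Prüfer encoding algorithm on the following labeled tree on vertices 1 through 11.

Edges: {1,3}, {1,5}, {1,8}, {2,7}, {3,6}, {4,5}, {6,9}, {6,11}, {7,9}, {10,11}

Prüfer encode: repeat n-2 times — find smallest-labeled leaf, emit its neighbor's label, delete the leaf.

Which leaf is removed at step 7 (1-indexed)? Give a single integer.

Answer: 3

Derivation:
Step 1: current leaves = {2,4,8,10}. Remove leaf 2 (neighbor: 7).
Step 2: current leaves = {4,7,8,10}. Remove leaf 4 (neighbor: 5).
Step 3: current leaves = {5,7,8,10}. Remove leaf 5 (neighbor: 1).
Step 4: current leaves = {7,8,10}. Remove leaf 7 (neighbor: 9).
Step 5: current leaves = {8,9,10}. Remove leaf 8 (neighbor: 1).
Step 6: current leaves = {1,9,10}. Remove leaf 1 (neighbor: 3).
Step 7: current leaves = {3,9,10}. Remove leaf 3 (neighbor: 6).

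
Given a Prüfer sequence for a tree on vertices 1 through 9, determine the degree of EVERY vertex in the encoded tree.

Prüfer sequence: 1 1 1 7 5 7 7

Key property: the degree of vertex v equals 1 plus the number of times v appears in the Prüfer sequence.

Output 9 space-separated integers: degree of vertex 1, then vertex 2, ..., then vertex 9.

p_1 = 1: count[1] becomes 1
p_2 = 1: count[1] becomes 2
p_3 = 1: count[1] becomes 3
p_4 = 7: count[7] becomes 1
p_5 = 5: count[5] becomes 1
p_6 = 7: count[7] becomes 2
p_7 = 7: count[7] becomes 3
Degrees (1 + count): deg[1]=1+3=4, deg[2]=1+0=1, deg[3]=1+0=1, deg[4]=1+0=1, deg[5]=1+1=2, deg[6]=1+0=1, deg[7]=1+3=4, deg[8]=1+0=1, deg[9]=1+0=1

Answer: 4 1 1 1 2 1 4 1 1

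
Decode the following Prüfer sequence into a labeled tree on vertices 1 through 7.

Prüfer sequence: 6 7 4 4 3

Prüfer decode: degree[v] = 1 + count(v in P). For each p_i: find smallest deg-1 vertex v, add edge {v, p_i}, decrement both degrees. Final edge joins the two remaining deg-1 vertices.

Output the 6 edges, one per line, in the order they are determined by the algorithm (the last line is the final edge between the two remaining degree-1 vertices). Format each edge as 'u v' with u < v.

Answer: 1 6
2 7
4 5
4 6
3 4
3 7

Derivation:
Initial degrees: {1:1, 2:1, 3:2, 4:3, 5:1, 6:2, 7:2}
Step 1: smallest deg-1 vertex = 1, p_1 = 6. Add edge {1,6}. Now deg[1]=0, deg[6]=1.
Step 2: smallest deg-1 vertex = 2, p_2 = 7. Add edge {2,7}. Now deg[2]=0, deg[7]=1.
Step 3: smallest deg-1 vertex = 5, p_3 = 4. Add edge {4,5}. Now deg[5]=0, deg[4]=2.
Step 4: smallest deg-1 vertex = 6, p_4 = 4. Add edge {4,6}. Now deg[6]=0, deg[4]=1.
Step 5: smallest deg-1 vertex = 4, p_5 = 3. Add edge {3,4}. Now deg[4]=0, deg[3]=1.
Final: two remaining deg-1 vertices are 3, 7. Add edge {3,7}.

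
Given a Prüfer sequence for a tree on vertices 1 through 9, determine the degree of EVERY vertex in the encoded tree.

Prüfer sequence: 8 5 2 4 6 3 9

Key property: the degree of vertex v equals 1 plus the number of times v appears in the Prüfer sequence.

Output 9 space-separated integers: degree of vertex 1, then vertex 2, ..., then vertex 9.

Answer: 1 2 2 2 2 2 1 2 2

Derivation:
p_1 = 8: count[8] becomes 1
p_2 = 5: count[5] becomes 1
p_3 = 2: count[2] becomes 1
p_4 = 4: count[4] becomes 1
p_5 = 6: count[6] becomes 1
p_6 = 3: count[3] becomes 1
p_7 = 9: count[9] becomes 1
Degrees (1 + count): deg[1]=1+0=1, deg[2]=1+1=2, deg[3]=1+1=2, deg[4]=1+1=2, deg[5]=1+1=2, deg[6]=1+1=2, deg[7]=1+0=1, deg[8]=1+1=2, deg[9]=1+1=2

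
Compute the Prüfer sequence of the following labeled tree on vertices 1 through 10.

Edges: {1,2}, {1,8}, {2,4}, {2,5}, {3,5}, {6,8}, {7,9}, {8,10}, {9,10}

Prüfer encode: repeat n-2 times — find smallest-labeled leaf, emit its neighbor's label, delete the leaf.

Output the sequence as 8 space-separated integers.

Answer: 5 2 2 1 8 8 9 10

Derivation:
Step 1: leaves = {3,4,6,7}. Remove smallest leaf 3, emit neighbor 5.
Step 2: leaves = {4,5,6,7}. Remove smallest leaf 4, emit neighbor 2.
Step 3: leaves = {5,6,7}. Remove smallest leaf 5, emit neighbor 2.
Step 4: leaves = {2,6,7}. Remove smallest leaf 2, emit neighbor 1.
Step 5: leaves = {1,6,7}. Remove smallest leaf 1, emit neighbor 8.
Step 6: leaves = {6,7}. Remove smallest leaf 6, emit neighbor 8.
Step 7: leaves = {7,8}. Remove smallest leaf 7, emit neighbor 9.
Step 8: leaves = {8,9}. Remove smallest leaf 8, emit neighbor 10.
Done: 2 vertices remain (9, 10). Sequence = [5 2 2 1 8 8 9 10]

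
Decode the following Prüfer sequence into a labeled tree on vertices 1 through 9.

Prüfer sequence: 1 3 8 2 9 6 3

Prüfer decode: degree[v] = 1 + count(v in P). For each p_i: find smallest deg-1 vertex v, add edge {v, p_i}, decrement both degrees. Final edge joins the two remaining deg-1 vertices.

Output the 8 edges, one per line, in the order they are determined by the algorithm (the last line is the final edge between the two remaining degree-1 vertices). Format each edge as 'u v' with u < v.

Initial degrees: {1:2, 2:2, 3:3, 4:1, 5:1, 6:2, 7:1, 8:2, 9:2}
Step 1: smallest deg-1 vertex = 4, p_1 = 1. Add edge {1,4}. Now deg[4]=0, deg[1]=1.
Step 2: smallest deg-1 vertex = 1, p_2 = 3. Add edge {1,3}. Now deg[1]=0, deg[3]=2.
Step 3: smallest deg-1 vertex = 5, p_3 = 8. Add edge {5,8}. Now deg[5]=0, deg[8]=1.
Step 4: smallest deg-1 vertex = 7, p_4 = 2. Add edge {2,7}. Now deg[7]=0, deg[2]=1.
Step 5: smallest deg-1 vertex = 2, p_5 = 9. Add edge {2,9}. Now deg[2]=0, deg[9]=1.
Step 6: smallest deg-1 vertex = 8, p_6 = 6. Add edge {6,8}. Now deg[8]=0, deg[6]=1.
Step 7: smallest deg-1 vertex = 6, p_7 = 3. Add edge {3,6}. Now deg[6]=0, deg[3]=1.
Final: two remaining deg-1 vertices are 3, 9. Add edge {3,9}.

Answer: 1 4
1 3
5 8
2 7
2 9
6 8
3 6
3 9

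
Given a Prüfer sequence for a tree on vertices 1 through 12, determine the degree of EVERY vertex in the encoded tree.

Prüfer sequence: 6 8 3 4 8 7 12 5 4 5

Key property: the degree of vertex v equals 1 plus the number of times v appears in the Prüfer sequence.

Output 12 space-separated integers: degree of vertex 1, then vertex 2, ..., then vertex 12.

Answer: 1 1 2 3 3 2 2 3 1 1 1 2

Derivation:
p_1 = 6: count[6] becomes 1
p_2 = 8: count[8] becomes 1
p_3 = 3: count[3] becomes 1
p_4 = 4: count[4] becomes 1
p_5 = 8: count[8] becomes 2
p_6 = 7: count[7] becomes 1
p_7 = 12: count[12] becomes 1
p_8 = 5: count[5] becomes 1
p_9 = 4: count[4] becomes 2
p_10 = 5: count[5] becomes 2
Degrees (1 + count): deg[1]=1+0=1, deg[2]=1+0=1, deg[3]=1+1=2, deg[4]=1+2=3, deg[5]=1+2=3, deg[6]=1+1=2, deg[7]=1+1=2, deg[8]=1+2=3, deg[9]=1+0=1, deg[10]=1+0=1, deg[11]=1+0=1, deg[12]=1+1=2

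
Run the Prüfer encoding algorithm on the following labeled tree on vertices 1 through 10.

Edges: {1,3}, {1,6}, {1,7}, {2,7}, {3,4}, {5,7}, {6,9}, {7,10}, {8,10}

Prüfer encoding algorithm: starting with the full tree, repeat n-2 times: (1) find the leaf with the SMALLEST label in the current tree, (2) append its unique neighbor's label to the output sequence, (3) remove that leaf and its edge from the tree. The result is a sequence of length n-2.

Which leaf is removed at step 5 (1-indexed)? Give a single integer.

Answer: 8

Derivation:
Step 1: current leaves = {2,4,5,8,9}. Remove leaf 2 (neighbor: 7).
Step 2: current leaves = {4,5,8,9}. Remove leaf 4 (neighbor: 3).
Step 3: current leaves = {3,5,8,9}. Remove leaf 3 (neighbor: 1).
Step 4: current leaves = {5,8,9}. Remove leaf 5 (neighbor: 7).
Step 5: current leaves = {8,9}. Remove leaf 8 (neighbor: 10).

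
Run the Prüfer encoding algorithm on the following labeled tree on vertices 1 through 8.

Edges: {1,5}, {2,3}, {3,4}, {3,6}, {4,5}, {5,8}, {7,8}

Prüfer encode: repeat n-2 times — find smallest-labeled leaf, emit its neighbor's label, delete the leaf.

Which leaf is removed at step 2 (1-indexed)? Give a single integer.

Step 1: current leaves = {1,2,6,7}. Remove leaf 1 (neighbor: 5).
Step 2: current leaves = {2,6,7}. Remove leaf 2 (neighbor: 3).

Answer: 2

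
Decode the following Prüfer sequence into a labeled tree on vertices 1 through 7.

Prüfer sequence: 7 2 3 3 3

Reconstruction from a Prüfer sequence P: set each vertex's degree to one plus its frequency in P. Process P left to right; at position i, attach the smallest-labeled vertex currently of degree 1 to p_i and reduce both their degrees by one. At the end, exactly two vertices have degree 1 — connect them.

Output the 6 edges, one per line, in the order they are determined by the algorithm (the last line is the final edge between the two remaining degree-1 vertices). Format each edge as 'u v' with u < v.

Answer: 1 7
2 4
2 3
3 5
3 6
3 7

Derivation:
Initial degrees: {1:1, 2:2, 3:4, 4:1, 5:1, 6:1, 7:2}
Step 1: smallest deg-1 vertex = 1, p_1 = 7. Add edge {1,7}. Now deg[1]=0, deg[7]=1.
Step 2: smallest deg-1 vertex = 4, p_2 = 2. Add edge {2,4}. Now deg[4]=0, deg[2]=1.
Step 3: smallest deg-1 vertex = 2, p_3 = 3. Add edge {2,3}. Now deg[2]=0, deg[3]=3.
Step 4: smallest deg-1 vertex = 5, p_4 = 3. Add edge {3,5}. Now deg[5]=0, deg[3]=2.
Step 5: smallest deg-1 vertex = 6, p_5 = 3. Add edge {3,6}. Now deg[6]=0, deg[3]=1.
Final: two remaining deg-1 vertices are 3, 7. Add edge {3,7}.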